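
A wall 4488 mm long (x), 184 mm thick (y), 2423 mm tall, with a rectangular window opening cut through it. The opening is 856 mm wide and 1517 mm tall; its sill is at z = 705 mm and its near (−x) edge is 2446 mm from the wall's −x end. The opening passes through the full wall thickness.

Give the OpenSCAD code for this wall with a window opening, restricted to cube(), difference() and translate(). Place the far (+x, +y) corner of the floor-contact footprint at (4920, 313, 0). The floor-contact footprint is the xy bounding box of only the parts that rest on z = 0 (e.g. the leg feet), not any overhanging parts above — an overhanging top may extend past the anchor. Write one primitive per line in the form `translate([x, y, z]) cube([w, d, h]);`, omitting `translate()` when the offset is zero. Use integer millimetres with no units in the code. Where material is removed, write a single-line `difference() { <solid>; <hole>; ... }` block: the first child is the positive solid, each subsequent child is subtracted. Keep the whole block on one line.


difference() { translate([432, 129, 0]) cube([4488, 184, 2423]); translate([2878, 129, 705]) cube([856, 184, 1517]); }


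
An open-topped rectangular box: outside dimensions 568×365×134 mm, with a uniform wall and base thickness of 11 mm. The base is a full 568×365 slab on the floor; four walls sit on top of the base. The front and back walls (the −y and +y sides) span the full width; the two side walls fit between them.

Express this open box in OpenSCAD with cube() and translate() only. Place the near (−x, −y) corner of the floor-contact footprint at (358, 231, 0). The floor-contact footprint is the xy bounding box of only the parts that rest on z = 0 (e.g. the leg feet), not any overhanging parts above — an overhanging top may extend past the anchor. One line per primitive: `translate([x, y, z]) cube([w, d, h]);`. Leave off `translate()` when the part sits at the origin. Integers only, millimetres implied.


translate([358, 231, 0]) cube([568, 365, 11]);
translate([358, 231, 11]) cube([568, 11, 123]);
translate([358, 585, 11]) cube([568, 11, 123]);
translate([358, 242, 11]) cube([11, 343, 123]);
translate([915, 242, 11]) cube([11, 343, 123]);


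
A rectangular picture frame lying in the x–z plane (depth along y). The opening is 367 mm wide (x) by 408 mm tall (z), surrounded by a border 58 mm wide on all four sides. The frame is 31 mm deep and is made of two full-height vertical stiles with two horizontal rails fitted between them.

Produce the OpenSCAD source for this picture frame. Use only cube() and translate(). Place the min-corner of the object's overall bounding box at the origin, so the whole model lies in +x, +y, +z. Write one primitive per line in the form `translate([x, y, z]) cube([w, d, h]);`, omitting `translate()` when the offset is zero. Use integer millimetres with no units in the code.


cube([58, 31, 524]);
translate([425, 0, 0]) cube([58, 31, 524]);
translate([58, 0, 0]) cube([367, 31, 58]);
translate([58, 0, 466]) cube([367, 31, 58]);


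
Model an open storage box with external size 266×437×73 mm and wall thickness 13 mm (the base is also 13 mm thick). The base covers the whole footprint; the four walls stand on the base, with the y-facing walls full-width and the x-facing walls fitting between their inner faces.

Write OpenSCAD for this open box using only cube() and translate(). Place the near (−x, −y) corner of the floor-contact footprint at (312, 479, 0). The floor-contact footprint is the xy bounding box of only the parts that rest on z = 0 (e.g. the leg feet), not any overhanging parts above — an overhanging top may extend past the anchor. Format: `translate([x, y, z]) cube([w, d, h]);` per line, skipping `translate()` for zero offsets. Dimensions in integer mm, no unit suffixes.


translate([312, 479, 0]) cube([266, 437, 13]);
translate([312, 479, 13]) cube([266, 13, 60]);
translate([312, 903, 13]) cube([266, 13, 60]);
translate([312, 492, 13]) cube([13, 411, 60]);
translate([565, 492, 13]) cube([13, 411, 60]);


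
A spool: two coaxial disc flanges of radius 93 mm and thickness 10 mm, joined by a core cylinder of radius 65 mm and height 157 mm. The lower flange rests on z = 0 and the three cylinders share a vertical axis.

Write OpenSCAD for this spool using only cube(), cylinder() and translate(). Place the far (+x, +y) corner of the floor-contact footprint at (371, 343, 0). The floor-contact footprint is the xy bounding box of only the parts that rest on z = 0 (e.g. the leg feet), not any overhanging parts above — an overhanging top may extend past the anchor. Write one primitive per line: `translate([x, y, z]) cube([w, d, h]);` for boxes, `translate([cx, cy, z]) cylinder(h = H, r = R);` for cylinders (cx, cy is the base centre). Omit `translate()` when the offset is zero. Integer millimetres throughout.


translate([278, 250, 0]) cylinder(h = 10, r = 93);
translate([278, 250, 10]) cylinder(h = 157, r = 65);
translate([278, 250, 167]) cylinder(h = 10, r = 93);


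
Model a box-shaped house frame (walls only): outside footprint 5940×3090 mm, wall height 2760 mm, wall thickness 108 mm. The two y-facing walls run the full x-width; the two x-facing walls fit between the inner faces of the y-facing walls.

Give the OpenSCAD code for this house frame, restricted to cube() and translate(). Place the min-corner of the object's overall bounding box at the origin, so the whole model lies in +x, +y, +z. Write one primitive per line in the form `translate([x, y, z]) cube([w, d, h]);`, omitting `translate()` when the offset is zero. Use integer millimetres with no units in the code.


cube([5940, 108, 2760]);
translate([0, 2982, 0]) cube([5940, 108, 2760]);
translate([0, 108, 0]) cube([108, 2874, 2760]);
translate([5832, 108, 0]) cube([108, 2874, 2760]);


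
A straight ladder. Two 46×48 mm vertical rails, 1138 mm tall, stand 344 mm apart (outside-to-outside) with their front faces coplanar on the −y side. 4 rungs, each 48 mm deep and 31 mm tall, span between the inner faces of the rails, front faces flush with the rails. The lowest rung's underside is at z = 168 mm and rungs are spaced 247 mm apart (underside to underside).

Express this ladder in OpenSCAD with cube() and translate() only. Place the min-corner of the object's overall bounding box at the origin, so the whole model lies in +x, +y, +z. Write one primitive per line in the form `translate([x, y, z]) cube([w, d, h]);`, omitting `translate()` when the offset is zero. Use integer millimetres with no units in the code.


// rung span = 344 - 2*46 = 252
// rung[k] z = 168 + k*247
cube([46, 48, 1138]);
translate([298, 0, 0]) cube([46, 48, 1138]);
translate([46, 0, 168]) cube([252, 48, 31]);
translate([46, 0, 415]) cube([252, 48, 31]);
translate([46, 0, 662]) cube([252, 48, 31]);
translate([46, 0, 909]) cube([252, 48, 31]);


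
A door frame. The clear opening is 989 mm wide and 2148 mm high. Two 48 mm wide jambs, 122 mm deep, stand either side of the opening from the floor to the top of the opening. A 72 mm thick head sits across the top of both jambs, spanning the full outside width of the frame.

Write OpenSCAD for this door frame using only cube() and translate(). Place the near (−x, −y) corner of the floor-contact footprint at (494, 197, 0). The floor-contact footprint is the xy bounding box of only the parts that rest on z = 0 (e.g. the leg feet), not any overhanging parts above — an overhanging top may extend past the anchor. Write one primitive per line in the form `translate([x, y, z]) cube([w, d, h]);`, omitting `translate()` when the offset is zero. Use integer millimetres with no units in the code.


translate([494, 197, 0]) cube([48, 122, 2148]);
translate([1531, 197, 0]) cube([48, 122, 2148]);
translate([494, 197, 2148]) cube([1085, 122, 72]);


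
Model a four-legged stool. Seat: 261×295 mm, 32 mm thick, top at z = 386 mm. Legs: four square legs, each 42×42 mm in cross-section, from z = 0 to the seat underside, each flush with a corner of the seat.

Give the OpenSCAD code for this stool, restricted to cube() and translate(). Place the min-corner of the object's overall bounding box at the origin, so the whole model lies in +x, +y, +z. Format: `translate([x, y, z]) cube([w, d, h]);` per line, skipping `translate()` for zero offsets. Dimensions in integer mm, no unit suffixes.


// leg_h = 386 - 32 = 354
translate([0, 0, 354]) cube([261, 295, 32]);
cube([42, 42, 354]);
translate([219, 0, 0]) cube([42, 42, 354]);
translate([0, 253, 0]) cube([42, 42, 354]);
translate([219, 253, 0]) cube([42, 42, 354]);


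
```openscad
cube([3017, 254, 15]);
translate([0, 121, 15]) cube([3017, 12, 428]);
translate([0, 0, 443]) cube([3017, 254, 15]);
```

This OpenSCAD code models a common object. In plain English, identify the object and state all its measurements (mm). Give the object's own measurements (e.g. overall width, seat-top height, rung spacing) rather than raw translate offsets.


An I-beam lying along x, 3017 mm long. Overall section height 458 mm. Two flanges 254 mm wide (y) and 15 mm thick, one on the floor and one at the top; a web 12 mm thick runs between them, centred on the flange width.


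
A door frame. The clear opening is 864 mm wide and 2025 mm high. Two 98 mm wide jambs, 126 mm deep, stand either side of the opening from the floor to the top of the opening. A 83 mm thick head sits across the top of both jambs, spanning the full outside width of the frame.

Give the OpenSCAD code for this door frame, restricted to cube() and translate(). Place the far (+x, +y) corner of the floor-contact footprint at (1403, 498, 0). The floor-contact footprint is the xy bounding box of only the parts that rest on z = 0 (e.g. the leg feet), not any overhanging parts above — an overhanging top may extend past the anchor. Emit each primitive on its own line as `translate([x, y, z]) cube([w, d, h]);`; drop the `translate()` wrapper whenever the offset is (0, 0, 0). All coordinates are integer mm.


translate([343, 372, 0]) cube([98, 126, 2025]);
translate([1305, 372, 0]) cube([98, 126, 2025]);
translate([343, 372, 2025]) cube([1060, 126, 83]);


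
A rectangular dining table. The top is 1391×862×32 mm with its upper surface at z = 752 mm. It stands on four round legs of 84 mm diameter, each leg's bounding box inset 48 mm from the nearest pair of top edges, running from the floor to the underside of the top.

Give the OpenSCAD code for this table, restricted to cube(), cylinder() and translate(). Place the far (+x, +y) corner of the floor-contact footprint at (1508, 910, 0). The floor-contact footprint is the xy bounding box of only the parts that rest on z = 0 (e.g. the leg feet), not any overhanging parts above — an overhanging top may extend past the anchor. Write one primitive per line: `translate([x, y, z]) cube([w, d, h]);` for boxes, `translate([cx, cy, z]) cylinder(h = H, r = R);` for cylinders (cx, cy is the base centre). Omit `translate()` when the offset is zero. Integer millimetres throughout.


translate([165, 96, 720]) cube([1391, 862, 32]);
translate([255, 186, 0]) cylinder(h = 720, r = 42);
translate([1466, 186, 0]) cylinder(h = 720, r = 42);
translate([255, 868, 0]) cylinder(h = 720, r = 42);
translate([1466, 868, 0]) cylinder(h = 720, r = 42);


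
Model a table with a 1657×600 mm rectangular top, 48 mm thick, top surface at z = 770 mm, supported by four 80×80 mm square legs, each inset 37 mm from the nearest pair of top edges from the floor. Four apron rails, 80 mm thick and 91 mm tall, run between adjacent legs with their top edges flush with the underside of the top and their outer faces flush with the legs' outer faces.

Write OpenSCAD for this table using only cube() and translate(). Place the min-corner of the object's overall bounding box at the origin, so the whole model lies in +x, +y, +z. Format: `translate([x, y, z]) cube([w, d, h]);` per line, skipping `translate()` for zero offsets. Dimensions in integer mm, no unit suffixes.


translate([0, 0, 722]) cube([1657, 600, 48]);
translate([37, 37, 0]) cube([80, 80, 722]);
translate([1540, 37, 0]) cube([80, 80, 722]);
translate([37, 483, 0]) cube([80, 80, 722]);
translate([1540, 483, 0]) cube([80, 80, 722]);
translate([117, 37, 631]) cube([1423, 80, 91]);
translate([117, 483, 631]) cube([1423, 80, 91]);
translate([37, 117, 631]) cube([80, 366, 91]);
translate([1540, 117, 631]) cube([80, 366, 91]);


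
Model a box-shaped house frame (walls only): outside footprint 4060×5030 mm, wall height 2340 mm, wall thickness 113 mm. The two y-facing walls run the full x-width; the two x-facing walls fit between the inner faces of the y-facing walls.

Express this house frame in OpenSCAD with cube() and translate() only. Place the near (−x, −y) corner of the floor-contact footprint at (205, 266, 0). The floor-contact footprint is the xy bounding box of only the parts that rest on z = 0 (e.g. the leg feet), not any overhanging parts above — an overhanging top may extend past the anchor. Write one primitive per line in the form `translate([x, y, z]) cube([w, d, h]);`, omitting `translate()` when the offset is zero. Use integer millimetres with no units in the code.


translate([205, 266, 0]) cube([4060, 113, 2340]);
translate([205, 5183, 0]) cube([4060, 113, 2340]);
translate([205, 379, 0]) cube([113, 4804, 2340]);
translate([4152, 379, 0]) cube([113, 4804, 2340]);


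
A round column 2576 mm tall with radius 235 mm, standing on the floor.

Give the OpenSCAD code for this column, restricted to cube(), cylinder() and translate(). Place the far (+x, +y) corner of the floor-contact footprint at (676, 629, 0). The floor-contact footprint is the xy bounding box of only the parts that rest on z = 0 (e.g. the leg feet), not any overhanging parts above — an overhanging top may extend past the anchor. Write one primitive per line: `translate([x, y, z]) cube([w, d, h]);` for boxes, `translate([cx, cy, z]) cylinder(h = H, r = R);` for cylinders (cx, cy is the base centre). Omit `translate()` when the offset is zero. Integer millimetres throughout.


translate([441, 394, 0]) cylinder(h = 2576, r = 235);


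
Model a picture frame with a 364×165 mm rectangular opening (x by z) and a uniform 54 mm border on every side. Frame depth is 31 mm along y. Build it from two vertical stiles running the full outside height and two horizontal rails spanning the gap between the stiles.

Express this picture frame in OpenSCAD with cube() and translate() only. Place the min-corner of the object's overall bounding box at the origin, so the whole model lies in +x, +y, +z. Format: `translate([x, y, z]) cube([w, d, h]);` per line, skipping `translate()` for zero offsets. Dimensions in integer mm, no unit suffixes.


cube([54, 31, 273]);
translate([418, 0, 0]) cube([54, 31, 273]);
translate([54, 0, 0]) cube([364, 31, 54]);
translate([54, 0, 219]) cube([364, 31, 54]);


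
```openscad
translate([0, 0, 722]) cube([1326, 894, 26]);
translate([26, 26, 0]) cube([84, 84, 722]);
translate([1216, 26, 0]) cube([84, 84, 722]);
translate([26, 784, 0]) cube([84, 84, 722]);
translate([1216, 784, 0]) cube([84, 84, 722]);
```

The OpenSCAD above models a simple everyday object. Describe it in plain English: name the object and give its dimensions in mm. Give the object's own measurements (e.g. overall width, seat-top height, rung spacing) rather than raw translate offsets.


A table: top 1326 mm (x) × 894 mm (y), 26 mm thick, upper face at z = 748 mm, on four 84×84 mm square legs, each inset 26 mm from the nearest pair of top edges from z = 0 to the bottom of the top.


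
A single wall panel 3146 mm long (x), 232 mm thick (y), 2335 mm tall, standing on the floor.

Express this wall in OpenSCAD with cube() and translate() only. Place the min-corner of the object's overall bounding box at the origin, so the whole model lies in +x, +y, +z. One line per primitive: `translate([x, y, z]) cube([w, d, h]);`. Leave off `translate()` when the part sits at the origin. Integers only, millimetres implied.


cube([3146, 232, 2335]);


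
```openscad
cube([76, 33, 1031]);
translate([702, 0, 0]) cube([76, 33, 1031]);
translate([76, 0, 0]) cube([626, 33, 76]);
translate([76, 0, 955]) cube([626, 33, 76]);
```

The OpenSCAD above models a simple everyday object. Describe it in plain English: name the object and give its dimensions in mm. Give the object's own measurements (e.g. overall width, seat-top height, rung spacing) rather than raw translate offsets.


A rectangular picture frame lying in the x–z plane (depth along y). The opening is 626 mm wide (x) by 879 mm tall (z), surrounded by a border 76 mm wide on all four sides. The frame is 33 mm deep and is made of two full-height vertical stiles with two horizontal rails fitted between them.


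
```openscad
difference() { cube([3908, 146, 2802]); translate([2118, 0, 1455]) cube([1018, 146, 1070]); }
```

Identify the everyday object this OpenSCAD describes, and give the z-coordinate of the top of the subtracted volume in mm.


A wall with a window opening. The window head height is 2525 mm.

A wall with a rectangular opening subtracted — a window. Sill at z = 1455, opening 1070 mm tall, so the head is at 1455 + 1070 = 2525 mm.


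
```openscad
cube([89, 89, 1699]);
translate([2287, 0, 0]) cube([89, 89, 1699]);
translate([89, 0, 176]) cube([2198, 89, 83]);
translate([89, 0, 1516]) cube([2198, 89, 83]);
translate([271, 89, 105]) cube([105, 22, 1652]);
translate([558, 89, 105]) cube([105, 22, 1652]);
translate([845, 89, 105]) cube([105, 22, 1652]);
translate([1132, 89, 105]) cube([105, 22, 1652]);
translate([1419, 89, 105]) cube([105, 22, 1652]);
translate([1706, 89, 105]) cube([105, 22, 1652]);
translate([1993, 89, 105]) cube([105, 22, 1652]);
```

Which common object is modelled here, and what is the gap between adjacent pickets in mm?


A fence section. The picket gap is 182 mm.

Two posts, two rails, 7 pickets — a fence section. Span 2198 mm holds 7 pickets of 105 mm with 8 equal gaps: ⌊(2198 − 7·105) / 8⌋ = 182 mm.


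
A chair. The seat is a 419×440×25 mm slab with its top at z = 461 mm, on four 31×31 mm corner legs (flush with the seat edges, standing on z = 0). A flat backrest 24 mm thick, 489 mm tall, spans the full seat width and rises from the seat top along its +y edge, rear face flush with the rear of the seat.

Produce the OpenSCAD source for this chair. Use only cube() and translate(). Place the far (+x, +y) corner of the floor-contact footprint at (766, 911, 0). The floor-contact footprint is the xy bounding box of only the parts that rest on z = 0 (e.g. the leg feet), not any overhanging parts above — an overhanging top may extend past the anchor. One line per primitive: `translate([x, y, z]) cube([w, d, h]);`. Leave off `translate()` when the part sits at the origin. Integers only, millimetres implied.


translate([347, 471, 436]) cube([419, 440, 25]);
translate([347, 471, 0]) cube([31, 31, 436]);
translate([735, 471, 0]) cube([31, 31, 436]);
translate([347, 880, 0]) cube([31, 31, 436]);
translate([735, 880, 0]) cube([31, 31, 436]);
translate([347, 887, 461]) cube([419, 24, 489]);


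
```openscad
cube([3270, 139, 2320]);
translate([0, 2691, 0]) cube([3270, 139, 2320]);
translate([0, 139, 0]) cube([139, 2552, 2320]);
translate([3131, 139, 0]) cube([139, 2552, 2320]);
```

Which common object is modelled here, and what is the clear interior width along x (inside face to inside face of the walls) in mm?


A house (or room) frame. The interior width is 2992 mm.

Four 2320 mm walls enclosing a rectangle with no floor or roof — a room or house frame. Outside width is 3270 mm and wall thickness is 139 mm, so the interior width is 3270 − 2 × 139 = 2992 mm.


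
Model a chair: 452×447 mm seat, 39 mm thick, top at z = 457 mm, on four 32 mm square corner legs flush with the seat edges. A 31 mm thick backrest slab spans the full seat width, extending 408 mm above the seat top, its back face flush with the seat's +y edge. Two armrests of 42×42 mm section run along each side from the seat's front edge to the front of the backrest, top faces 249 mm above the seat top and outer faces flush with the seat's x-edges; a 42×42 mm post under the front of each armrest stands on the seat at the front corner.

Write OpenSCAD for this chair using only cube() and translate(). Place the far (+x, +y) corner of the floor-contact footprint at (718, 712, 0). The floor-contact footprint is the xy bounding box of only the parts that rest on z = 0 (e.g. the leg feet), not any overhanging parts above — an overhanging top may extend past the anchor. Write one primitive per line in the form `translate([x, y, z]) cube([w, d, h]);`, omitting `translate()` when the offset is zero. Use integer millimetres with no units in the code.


// leg_h = 457 - 39 = 418
// arm post h = 249 - 42 = 207
translate([266, 265, 418]) cube([452, 447, 39]);
translate([266, 265, 0]) cube([32, 32, 418]);
translate([686, 265, 0]) cube([32, 32, 418]);
translate([266, 680, 0]) cube([32, 32, 418]);
translate([686, 680, 0]) cube([32, 32, 418]);
translate([266, 681, 457]) cube([452, 31, 408]);
translate([266, 265, 664]) cube([42, 416, 42]);
translate([676, 265, 664]) cube([42, 416, 42]);
translate([266, 265, 457]) cube([42, 42, 207]);
translate([676, 265, 457]) cube([42, 42, 207]);


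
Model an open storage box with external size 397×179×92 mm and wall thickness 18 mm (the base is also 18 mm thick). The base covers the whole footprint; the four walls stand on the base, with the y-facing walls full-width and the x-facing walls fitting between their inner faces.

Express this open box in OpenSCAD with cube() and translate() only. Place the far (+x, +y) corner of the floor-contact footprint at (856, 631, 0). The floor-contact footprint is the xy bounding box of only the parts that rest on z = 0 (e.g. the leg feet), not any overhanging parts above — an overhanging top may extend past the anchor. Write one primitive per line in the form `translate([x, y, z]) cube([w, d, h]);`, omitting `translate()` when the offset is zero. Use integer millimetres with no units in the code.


translate([459, 452, 0]) cube([397, 179, 18]);
translate([459, 452, 18]) cube([397, 18, 74]);
translate([459, 613, 18]) cube([397, 18, 74]);
translate([459, 470, 18]) cube([18, 143, 74]);
translate([838, 470, 18]) cube([18, 143, 74]);


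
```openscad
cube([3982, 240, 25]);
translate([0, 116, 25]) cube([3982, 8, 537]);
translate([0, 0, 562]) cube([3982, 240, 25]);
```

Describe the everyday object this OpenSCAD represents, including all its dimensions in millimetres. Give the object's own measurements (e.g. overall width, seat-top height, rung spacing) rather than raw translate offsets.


An I-beam lying along x, 3982 mm long. Overall section height 587 mm. Two flanges 240 mm wide (y) and 25 mm thick, one on the floor and one at the top; a web 8 mm thick runs between them, centred on the flange width.


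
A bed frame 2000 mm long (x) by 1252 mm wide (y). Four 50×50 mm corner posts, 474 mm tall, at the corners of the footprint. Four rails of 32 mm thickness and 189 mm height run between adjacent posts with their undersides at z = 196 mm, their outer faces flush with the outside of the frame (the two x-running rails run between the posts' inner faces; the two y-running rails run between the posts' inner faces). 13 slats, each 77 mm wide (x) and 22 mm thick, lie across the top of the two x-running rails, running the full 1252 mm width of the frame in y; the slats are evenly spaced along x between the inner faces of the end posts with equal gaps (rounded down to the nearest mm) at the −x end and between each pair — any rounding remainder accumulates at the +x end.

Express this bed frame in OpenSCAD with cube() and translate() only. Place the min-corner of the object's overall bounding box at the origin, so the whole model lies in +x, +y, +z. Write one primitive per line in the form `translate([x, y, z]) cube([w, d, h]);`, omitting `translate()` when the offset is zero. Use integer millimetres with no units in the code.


cube([50, 50, 474]);
translate([0, 1202, 0]) cube([50, 50, 474]);
translate([1950, 0, 0]) cube([50, 50, 474]);
translate([1950, 1202, 0]) cube([50, 50, 474]);
translate([50, 0, 196]) cube([1900, 32, 189]);
translate([50, 1220, 196]) cube([1900, 32, 189]);
translate([0, 50, 196]) cube([32, 1152, 189]);
translate([1968, 50, 196]) cube([32, 1152, 189]);
translate([114, 0, 385]) cube([77, 1252, 22]);
translate([255, 0, 385]) cube([77, 1252, 22]);
translate([396, 0, 385]) cube([77, 1252, 22]);
translate([537, 0, 385]) cube([77, 1252, 22]);
translate([678, 0, 385]) cube([77, 1252, 22]);
translate([819, 0, 385]) cube([77, 1252, 22]);
translate([960, 0, 385]) cube([77, 1252, 22]);
translate([1101, 0, 385]) cube([77, 1252, 22]);
translate([1242, 0, 385]) cube([77, 1252, 22]);
translate([1383, 0, 385]) cube([77, 1252, 22]);
translate([1524, 0, 385]) cube([77, 1252, 22]);
translate([1665, 0, 385]) cube([77, 1252, 22]);
translate([1806, 0, 385]) cube([77, 1252, 22]);


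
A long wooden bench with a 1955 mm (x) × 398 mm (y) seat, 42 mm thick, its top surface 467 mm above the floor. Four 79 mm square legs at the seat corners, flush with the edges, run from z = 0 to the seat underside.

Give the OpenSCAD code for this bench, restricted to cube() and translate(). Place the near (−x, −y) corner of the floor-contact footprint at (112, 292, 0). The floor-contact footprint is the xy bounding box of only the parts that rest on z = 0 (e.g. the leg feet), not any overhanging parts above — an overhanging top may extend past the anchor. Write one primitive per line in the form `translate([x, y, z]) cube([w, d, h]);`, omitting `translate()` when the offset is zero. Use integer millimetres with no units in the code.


translate([112, 292, 425]) cube([1955, 398, 42]);
translate([112, 292, 0]) cube([79, 79, 425]);
translate([112, 611, 0]) cube([79, 79, 425]);
translate([1988, 292, 0]) cube([79, 79, 425]);
translate([1988, 611, 0]) cube([79, 79, 425]);


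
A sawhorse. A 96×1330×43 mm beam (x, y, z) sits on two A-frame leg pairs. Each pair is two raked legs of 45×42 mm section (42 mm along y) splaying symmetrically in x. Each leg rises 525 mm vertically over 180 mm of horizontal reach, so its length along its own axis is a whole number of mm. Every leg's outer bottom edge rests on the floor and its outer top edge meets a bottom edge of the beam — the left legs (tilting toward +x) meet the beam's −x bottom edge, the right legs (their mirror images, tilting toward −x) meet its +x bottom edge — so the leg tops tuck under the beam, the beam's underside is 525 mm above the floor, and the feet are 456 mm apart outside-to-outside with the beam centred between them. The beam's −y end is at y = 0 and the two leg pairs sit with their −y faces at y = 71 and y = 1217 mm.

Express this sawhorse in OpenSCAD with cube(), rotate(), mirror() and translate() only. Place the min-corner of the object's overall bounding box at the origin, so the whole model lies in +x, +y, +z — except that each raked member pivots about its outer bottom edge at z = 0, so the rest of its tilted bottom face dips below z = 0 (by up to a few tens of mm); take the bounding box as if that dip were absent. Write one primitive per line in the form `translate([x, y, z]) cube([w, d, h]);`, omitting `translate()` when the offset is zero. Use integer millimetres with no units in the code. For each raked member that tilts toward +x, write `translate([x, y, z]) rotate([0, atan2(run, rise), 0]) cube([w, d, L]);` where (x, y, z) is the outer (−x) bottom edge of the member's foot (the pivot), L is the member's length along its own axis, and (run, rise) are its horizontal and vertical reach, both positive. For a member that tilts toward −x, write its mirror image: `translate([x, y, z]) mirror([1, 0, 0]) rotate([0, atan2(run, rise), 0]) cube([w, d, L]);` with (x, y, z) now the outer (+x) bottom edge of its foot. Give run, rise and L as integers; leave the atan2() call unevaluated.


// leg length = √(180² + 525²) = 555
// right-leg outer foot x = 2·180 + 96 = 456
// beam min-corner = (180, 0, 525)
translate([180, 0, 525]) cube([96, 1330, 43]);
translate([0, 71, 0]) rotate([0, atan2(180, 525), 0]) cube([45, 42, 555]);
translate([456, 71, 0]) mirror([1, 0, 0]) rotate([0, atan2(180, 525), 0]) cube([45, 42, 555]);
translate([0, 1217, 0]) rotate([0, atan2(180, 525), 0]) cube([45, 42, 555]);
translate([456, 1217, 0]) mirror([1, 0, 0]) rotate([0, atan2(180, 525), 0]) cube([45, 42, 555]);


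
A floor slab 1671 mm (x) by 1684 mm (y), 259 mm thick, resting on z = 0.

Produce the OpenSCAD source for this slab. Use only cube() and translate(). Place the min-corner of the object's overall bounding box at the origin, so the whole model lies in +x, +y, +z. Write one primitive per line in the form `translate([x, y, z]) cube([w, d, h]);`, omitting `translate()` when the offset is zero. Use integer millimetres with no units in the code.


cube([1671, 1684, 259]);


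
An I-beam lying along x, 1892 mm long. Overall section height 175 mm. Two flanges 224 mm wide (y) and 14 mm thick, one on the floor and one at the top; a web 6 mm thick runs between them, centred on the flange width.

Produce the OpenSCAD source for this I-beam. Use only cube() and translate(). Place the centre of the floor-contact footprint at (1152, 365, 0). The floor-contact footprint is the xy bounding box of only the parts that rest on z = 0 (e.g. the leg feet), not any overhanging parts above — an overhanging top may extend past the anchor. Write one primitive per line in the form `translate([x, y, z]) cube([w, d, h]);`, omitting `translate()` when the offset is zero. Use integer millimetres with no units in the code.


translate([206, 253, 0]) cube([1892, 224, 14]);
translate([206, 362, 14]) cube([1892, 6, 147]);
translate([206, 253, 161]) cube([1892, 224, 14]);


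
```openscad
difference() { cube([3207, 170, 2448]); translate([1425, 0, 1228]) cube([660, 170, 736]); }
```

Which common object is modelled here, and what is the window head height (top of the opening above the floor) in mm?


A wall with a window opening. The window head height is 1964 mm.

A wall with a rectangular opening subtracted — a window. Sill at z = 1228, opening 736 mm tall, so the head is at 1228 + 736 = 1964 mm.


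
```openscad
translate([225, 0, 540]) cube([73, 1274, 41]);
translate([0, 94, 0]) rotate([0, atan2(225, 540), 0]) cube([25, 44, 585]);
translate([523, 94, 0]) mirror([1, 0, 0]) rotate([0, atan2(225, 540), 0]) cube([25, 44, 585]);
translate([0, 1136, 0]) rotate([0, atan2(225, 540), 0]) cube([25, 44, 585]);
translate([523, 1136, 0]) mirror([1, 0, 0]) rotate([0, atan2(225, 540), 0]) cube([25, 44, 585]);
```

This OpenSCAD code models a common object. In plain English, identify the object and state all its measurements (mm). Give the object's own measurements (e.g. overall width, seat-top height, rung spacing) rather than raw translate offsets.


A sawhorse. A 73×1274×41 mm beam (x, y, z) sits on two A-frame leg pairs. Each pair is two raked legs of 25×44 mm section (44 mm along y) splaying symmetrically in x. Each leg rises 540 mm vertically over 225 mm of horizontal reach and is 585 mm long along its own axis. Every leg's outer bottom edge rests on the floor and its outer top edge meets a bottom edge of the beam — the left legs (tilting toward +x) meet the beam's −x bottom edge, the right legs (their mirror images, tilting toward −x) meet its +x bottom edge — so the leg tops tuck under the beam, the beam's underside is 540 mm above the floor, and the feet are 523 mm apart outside-to-outside with the beam centred between them. The two leg pairs are set in 94 mm from either end of the beam.


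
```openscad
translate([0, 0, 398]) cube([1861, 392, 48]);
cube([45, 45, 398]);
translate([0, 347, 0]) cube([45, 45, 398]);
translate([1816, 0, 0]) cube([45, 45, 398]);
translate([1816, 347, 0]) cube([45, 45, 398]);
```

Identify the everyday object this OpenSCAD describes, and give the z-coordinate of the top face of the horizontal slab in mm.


A bench. The seat-top height is 446 mm.

A long slab on four corner posts — a bench. The slab sits at z = 398 with thickness 48, so the top is 398 + 48 = 446 mm.


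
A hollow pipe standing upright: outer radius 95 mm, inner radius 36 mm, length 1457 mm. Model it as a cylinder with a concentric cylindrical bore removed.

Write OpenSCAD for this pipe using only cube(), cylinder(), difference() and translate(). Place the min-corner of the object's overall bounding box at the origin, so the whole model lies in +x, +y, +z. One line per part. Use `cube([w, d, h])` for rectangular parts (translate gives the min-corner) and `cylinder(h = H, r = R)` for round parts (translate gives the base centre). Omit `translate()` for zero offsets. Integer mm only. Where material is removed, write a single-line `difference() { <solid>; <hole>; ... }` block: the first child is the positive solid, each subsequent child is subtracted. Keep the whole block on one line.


difference() { translate([95, 95, 0]) cylinder(h = 1457, r = 95); translate([95, 95, 0]) cylinder(h = 1457, r = 36); }


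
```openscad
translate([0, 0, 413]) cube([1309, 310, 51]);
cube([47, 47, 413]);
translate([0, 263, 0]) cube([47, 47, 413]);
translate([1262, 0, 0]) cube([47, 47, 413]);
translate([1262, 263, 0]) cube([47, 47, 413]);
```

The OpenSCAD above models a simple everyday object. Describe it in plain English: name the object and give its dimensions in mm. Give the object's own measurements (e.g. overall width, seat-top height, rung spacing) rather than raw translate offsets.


A bench: a 1309×310 mm seat slab, 51 mm thick, top at z = 464 mm, on four 47×47 mm square legs flush with the seat corners and standing on z = 0.


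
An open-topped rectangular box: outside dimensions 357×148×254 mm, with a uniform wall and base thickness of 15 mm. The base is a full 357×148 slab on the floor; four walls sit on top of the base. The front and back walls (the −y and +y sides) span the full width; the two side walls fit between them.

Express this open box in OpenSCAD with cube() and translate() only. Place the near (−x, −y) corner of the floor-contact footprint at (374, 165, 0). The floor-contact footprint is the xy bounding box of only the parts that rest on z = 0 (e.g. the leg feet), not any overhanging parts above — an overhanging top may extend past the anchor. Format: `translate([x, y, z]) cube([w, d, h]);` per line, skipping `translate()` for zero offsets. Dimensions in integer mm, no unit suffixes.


translate([374, 165, 0]) cube([357, 148, 15]);
translate([374, 165, 15]) cube([357, 15, 239]);
translate([374, 298, 15]) cube([357, 15, 239]);
translate([374, 180, 15]) cube([15, 118, 239]);
translate([716, 180, 15]) cube([15, 118, 239]);


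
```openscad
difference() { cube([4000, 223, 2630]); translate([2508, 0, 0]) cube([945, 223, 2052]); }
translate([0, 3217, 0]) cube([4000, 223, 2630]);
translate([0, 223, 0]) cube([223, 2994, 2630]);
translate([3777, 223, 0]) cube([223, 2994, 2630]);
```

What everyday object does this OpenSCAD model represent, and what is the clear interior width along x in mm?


A single room. The interior width is 3554 mm.

Four walls enclosing a rectangle with a door in the front wall — a room. Outside width 4000 minus two 223 mm walls gives 3554 mm.


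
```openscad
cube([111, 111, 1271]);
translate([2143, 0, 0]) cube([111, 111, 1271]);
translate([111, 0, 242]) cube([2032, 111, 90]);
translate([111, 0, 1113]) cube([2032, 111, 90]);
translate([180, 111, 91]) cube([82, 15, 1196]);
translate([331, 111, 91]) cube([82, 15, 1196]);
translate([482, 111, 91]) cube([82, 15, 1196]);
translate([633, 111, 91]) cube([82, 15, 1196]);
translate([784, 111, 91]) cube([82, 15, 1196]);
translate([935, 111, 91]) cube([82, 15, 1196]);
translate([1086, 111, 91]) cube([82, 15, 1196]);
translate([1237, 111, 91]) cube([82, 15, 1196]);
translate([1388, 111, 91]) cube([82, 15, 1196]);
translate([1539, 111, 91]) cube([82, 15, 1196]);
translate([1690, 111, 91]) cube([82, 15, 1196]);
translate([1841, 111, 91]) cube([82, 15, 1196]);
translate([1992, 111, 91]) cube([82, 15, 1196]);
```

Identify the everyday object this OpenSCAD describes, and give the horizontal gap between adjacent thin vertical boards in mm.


A fence section. The picket gap is 69 mm.

Two posts, two rails, 13 pickets — a fence section. Span 2032 mm holds 13 pickets of 82 mm with 14 equal gaps: ⌊(2032 − 13·82) / 14⌋ = 69 mm.


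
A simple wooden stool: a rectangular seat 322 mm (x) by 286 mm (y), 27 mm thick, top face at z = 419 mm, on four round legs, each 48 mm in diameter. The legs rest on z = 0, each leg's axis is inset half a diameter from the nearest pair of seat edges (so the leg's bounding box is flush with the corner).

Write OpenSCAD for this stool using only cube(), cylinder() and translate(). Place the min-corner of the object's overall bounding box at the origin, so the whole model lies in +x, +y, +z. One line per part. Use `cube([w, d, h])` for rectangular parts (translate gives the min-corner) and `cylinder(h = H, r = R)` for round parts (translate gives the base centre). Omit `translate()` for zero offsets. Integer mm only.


// leg_h = 419 - 27 = 392
translate([0, 0, 392]) cube([322, 286, 27]);
translate([24, 24, 0]) cylinder(h = 392, r = 24);
translate([298, 24, 0]) cylinder(h = 392, r = 24);
translate([24, 262, 0]) cylinder(h = 392, r = 24);
translate([298, 262, 0]) cylinder(h = 392, r = 24);


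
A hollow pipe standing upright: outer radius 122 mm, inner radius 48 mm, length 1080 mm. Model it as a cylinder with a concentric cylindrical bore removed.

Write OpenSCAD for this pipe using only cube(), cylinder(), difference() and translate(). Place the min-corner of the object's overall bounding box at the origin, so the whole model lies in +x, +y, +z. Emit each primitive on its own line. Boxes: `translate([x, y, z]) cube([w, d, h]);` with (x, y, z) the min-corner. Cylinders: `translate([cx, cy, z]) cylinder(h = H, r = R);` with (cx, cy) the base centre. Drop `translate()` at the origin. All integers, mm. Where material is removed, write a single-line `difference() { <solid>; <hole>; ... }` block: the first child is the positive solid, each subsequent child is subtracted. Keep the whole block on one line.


difference() { translate([122, 122, 0]) cylinder(h = 1080, r = 122); translate([122, 122, 0]) cylinder(h = 1080, r = 48); }


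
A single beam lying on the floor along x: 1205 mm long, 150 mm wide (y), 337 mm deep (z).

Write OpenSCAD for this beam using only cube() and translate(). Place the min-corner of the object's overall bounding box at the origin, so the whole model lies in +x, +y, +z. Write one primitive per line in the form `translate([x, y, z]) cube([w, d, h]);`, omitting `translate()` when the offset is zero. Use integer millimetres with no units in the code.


cube([1205, 150, 337]);


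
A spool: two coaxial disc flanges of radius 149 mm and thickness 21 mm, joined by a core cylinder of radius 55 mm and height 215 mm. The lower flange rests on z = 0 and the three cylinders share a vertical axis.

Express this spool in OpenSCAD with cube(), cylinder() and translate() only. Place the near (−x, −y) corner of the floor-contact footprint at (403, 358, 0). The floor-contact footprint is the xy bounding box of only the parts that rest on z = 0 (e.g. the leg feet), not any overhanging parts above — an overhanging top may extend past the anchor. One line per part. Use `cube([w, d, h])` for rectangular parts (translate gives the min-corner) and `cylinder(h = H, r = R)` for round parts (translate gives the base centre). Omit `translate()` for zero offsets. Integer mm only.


translate([552, 507, 0]) cylinder(h = 21, r = 149);
translate([552, 507, 21]) cylinder(h = 215, r = 55);
translate([552, 507, 236]) cylinder(h = 21, r = 149);


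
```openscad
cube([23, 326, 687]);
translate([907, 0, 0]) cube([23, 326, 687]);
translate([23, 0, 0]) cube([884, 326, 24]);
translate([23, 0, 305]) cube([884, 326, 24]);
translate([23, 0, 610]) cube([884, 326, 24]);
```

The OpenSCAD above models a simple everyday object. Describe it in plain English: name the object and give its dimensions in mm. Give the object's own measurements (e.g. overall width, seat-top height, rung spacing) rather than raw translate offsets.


An open bookshelf. Two side panels, each 23 mm thick, 326 mm deep and 687 mm tall, stand 930 mm apart (outside-to-outside). Between them sit 3 shelves, each 24 mm thick and 326 mm deep, spanning the full gap between the sides. The bottom shelf rests on the floor (its underside at z = 0) and the clear gap between one shelf's top and the next shelf's underside is 281 mm.
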